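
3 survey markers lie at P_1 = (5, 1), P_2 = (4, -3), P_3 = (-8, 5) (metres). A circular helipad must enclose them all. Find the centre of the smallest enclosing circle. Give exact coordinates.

Side lengths²: P_1P_2² = 17, P_1P_3² = 185, P_2P_3² = 208.
Since P_2P_3² = 208 ≥ 185 + 17 = 202, the angle opposite P_2P_3 is not acute, so the smallest enclosing circle has P_2P_3 as diameter.
Centre = midpoint of P_2P_3 = (-2, 1), r² = 208/4 = 52.
Centre = (-2, 1).

(-2, 1)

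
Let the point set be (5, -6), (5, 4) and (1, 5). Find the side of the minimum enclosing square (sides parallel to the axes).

11

The bounding box has width 4 and height 11.
An axis-aligned square enclosing the set must have side ≥ max(width, height).
So the minimum side is max(4, 11) = 11.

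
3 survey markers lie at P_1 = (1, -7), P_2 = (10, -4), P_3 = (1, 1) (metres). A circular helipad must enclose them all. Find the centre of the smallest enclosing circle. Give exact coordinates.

(14/3, -3)

Side lengths²: P_1P_2² = 90, P_1P_3² = 64, P_2P_3² = 106.
Since P_2P_3² = 106 < 90 + 64 = 154, the triangle is acute, so the smallest enclosing circle is the circumcircle.
Circumcentre = (14/3, -3), r² = 265/9.
Centre = (14/3, -3).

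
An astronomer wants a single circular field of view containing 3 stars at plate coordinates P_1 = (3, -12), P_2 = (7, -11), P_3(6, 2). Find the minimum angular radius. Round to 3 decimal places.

Side lengths²: P_1P_2² = 17, P_1P_3² = 205, P_2P_3² = 170.
Since P_1P_3² = 205 ≥ 170 + 17 = 187, the angle opposite P_1P_3 is not acute, so the smallest enclosing circle has P_1P_3 as diameter.
Centre = midpoint of P_1P_3 = (4.5, -5), r² = 205/4 = 51.25.
r = √(51.25) ≈ 7.159.

7.159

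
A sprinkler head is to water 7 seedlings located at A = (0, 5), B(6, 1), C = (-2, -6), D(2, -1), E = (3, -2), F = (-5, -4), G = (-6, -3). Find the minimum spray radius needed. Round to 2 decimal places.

6.32

By Welzl's lemma the MEC is supported by two points (diametrically opposite) or three points (on a circumcircle).
The farthest pair is B–G with squared distance 160. The circle on this segment as diameter has centre (0, -1) and r² = 160/4 = 40.
Check A: distance² to centre = 36 ≤ 40, so it lies inside.
All remaining points lie in this disk, and no smaller disk contains both endpoints, so this is the minimum enclosing circle.
r = √40 ≈ 6.32.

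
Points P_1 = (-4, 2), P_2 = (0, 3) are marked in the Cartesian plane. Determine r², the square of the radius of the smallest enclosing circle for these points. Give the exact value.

The smallest circle enclosing two points has them as diameter endpoints.
Centre = midpoint = (-2, 2.5); r² = |P_1P_2|²/4 = 17/4 = 4.25.

4.25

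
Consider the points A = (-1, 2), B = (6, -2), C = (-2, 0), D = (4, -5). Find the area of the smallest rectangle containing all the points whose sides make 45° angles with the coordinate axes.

36

In coordinates u = x + y, v = x − y the rectangle is axis-aligned; the map (x,y)→(u,v) scales areas by 2.
u-values: 1, 4, -2, -1; range = 4 − (-2) = 6.
v-values: -3, 8, -2, 9; range = 9 − (-3) = 12.
Area = (6 × 12) / 2 = 36.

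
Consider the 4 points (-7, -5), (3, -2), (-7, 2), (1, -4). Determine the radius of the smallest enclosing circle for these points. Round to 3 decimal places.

A smallest enclosing disk is always determined by at most three of the input points on its boundary.
The minimum enclosing circle is determined by three boundary points: (-7, -5), (3, -2), (-7, 2).
Their circumcentre is (-2.6, -1.5) with r² = 31.61.
The farthest remaining point (1, -4) is at distance² 19.21 ≤ 31.61.
r = √(31.61) ≈ 5.622.

5.622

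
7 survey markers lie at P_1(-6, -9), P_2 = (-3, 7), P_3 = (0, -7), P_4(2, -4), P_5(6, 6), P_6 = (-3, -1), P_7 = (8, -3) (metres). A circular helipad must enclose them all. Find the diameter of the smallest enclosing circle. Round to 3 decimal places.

A smallest enclosing disk is always determined by at most three of the input points on its boundary.
The farthest pair is P_1–P_5 with squared distance 369. The circle on this segment as diameter has centre (0, -1.5) and r² = 369/4 = 92.25.
Check P_2: distance² to centre = 81.25 ≤ 92.25, so it lies inside.
All remaining points lie in this disk, and no smaller disk contains both endpoints, so this is the minimum enclosing circle.
Diameter = 2r = 2√(92.25) ≈ 19.209.

19.209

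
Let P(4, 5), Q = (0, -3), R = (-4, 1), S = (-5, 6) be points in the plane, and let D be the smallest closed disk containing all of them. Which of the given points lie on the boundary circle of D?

By Welzl's lemma the MEC is supported by two points (diametrically opposite) or three points (on a circumcircle).
The minimum enclosing circle is determined by three boundary points: P, Q, S.
Their circumcentre is (-16/19, 46/19) with r² = 10865/361.
The farthest remaining point R is at distance² 4329/361 ≤ 10865/361.
The points at distance exactly r from the centre are P, Q, S — 3 points.

P, Q, S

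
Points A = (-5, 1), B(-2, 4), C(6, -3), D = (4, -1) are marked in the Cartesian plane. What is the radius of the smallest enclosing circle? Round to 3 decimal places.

5.852

The minimum enclosing circle of a finite set is fixed by two of the points (as a diameter) or three (as a circumcircle).
The farthest pair is A–C with squared distance 137. The circle on this segment as diameter has centre (0.5, -1) and r² = 137/4 = 34.25.
Check B: distance² to centre = 31.25 ≤ 34.25, so it lies inside.
All remaining points lie in this disk, and no smaller disk contains both endpoints, so this is the minimum enclosing circle.
r = √(34.25) ≈ 5.852.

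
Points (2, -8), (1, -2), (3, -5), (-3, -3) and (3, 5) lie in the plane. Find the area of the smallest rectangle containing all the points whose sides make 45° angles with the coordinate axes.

In coordinates u = x + y, v = x − y the rectangle is axis-aligned; the map (x,y)→(u,v) scales areas by 2.
u-values: -6, -1, -2, -6, 8; range = 8 − (-6) = 14.
v-values: 10, 3, 8, 0, -2; range = 10 − (-2) = 12.
Area = (14 × 12) / 2 = 84.

84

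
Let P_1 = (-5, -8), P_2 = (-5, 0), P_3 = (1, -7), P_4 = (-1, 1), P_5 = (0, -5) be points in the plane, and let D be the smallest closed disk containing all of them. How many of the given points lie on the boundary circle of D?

The minimum enclosing circle of a finite set is fixed by two of the points (as a diameter) or three (as a circumcircle).
The minimum enclosing circle is determined by three boundary points: P_1, P_3, P_4.
Their circumcentre is (-2.64, -3.66) with r² = 24.4052.
The farthest remaining point P_2 is at distance² 18.9652 ≤ 24.4052.
The points at distance exactly r from the centre are P_1, P_3, P_4 — 3 points.

3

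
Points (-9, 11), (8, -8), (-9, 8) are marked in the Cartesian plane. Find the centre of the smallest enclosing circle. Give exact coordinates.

Call the three points A, B, C in the order given.
Side lengths²: AB² = 650, AC² = 9, BC² = 545.
Since AB² = 650 ≥ 545 + 9 = 554, the angle opposite AB is not acute, so the smallest enclosing circle has AB as diameter.
Centre = midpoint of AB = (-0.5, 1.5), r² = 650/4 = 162.5.
Centre = (-0.5, 1.5).

(-0.5, 1.5)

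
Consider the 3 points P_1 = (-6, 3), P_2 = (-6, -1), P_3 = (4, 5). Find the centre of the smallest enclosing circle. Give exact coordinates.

Side lengths²: P_1P_2² = 16, P_1P_3² = 104, P_2P_3² = 136.
Since P_2P_3² = 136 ≥ 104 + 16 = 120, the angle opposite P_2P_3 is not acute, so the smallest enclosing circle has P_2P_3 as diameter.
Centre = midpoint of P_2P_3 = (-1, 2), r² = 136/4 = 34.
Centre = (-1, 2).

(-1, 2)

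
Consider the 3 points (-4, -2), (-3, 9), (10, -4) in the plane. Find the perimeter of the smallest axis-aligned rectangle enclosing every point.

54

Width = max x − min x = 10 − (-4) = 14.
Height = max y − min y = 9 − (-4) = 13.
Perimeter = 2(14 + 13) = 54.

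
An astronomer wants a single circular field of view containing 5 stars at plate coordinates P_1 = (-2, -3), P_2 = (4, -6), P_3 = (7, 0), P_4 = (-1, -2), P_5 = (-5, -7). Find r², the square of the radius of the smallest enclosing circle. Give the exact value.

48.25

A smallest enclosing disk is always determined by at most three of the input points on its boundary.
The farthest pair is P_3–P_5 with squared distance 193. The circle on this segment as diameter has centre (1, -3.5) and r² = 193/4 = 48.25.
Check P_1: distance² to centre = 9.25 ≤ 48.25, so it lies inside.
All remaining points lie in this disk, and no smaller disk contains both endpoints, so this is the minimum enclosing circle.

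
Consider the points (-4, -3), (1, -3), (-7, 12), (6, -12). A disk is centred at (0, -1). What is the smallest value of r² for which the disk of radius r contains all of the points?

The required radius is the distance from (0, -1) to the farthest point.
Squared distances: 20, 5, 218, 157.
Maximum is 218, attained at (-7, 12).

218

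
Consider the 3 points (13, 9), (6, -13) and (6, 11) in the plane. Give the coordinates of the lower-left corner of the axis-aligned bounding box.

(6, -13)

x-range [6, 13], y-range [-13, 11].
The lower-left corner is (6, -13).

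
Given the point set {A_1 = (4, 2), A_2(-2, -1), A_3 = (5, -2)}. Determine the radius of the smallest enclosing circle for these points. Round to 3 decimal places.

Side lengths²: A_1A_2² = 45, A_1A_3² = 17, A_2A_3² = 50.
Since A_2A_3² = 50 < 45 + 17 = 62, the triangle is acute, so the smallest enclosing circle is the circumcircle.
Circumcentre = (29/18, -13/18), r² = 2125/162.
r = √(2125/162) ≈ 3.622.

3.622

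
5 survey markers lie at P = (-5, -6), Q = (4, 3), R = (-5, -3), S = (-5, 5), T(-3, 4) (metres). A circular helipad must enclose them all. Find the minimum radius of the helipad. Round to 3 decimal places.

6.519

By Welzl's lemma the MEC is supported by two points (diametrically opposite) or three points (on a circumcircle).
The minimum enclosing circle is determined by three boundary points: P, Q, S.
Their circumcentre is (-1.5, -0.5) with r² = 42.5.
The farthest remaining point T is at distance² 22.5 ≤ 42.5.
r = √(42.5) ≈ 6.519.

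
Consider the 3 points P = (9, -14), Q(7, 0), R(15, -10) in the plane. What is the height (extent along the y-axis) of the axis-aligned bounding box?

max y = 0, min y = -14, so height = 14.

14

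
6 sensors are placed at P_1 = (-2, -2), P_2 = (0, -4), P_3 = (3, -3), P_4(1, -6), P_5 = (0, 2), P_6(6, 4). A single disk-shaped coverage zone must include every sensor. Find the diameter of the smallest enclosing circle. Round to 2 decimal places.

The farthest pair is P_4–P_6 with squared distance 125. The circle on this segment as diameter has centre (3.5, -1) and r² = 125/4 = 31.25.
Check P_1: distance² to centre = 31.25 ≤ 31.25, so it lies inside.
All remaining points lie in this disk, and no smaller disk contains both endpoints, so this is the minimum enclosing circle.
Diameter = 2r = 2√(31.25) ≈ 11.18.

11.18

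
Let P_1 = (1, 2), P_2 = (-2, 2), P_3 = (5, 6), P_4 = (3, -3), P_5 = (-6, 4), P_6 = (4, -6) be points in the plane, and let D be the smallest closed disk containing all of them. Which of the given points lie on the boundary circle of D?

By Welzl's lemma the MEC is supported by two points (diametrically opposite) or three points (on a circumcircle).
The minimum enclosing circle is determined by three boundary points: P_3, P_5, P_6.
Their circumcentre is (9/26, 9/26) with r² = 18125/338.
The farthest remaining point P_4 is at distance² 6165/338 ≤ 18125/338.
The points at distance exactly r from the centre are P_3, P_5, P_6 — 3 points.

P_3, P_5, P_6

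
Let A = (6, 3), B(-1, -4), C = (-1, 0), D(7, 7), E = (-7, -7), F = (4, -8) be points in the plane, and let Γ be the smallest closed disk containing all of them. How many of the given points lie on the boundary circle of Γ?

2

A smallest enclosing disk is always determined by at most three of the input points on its boundary.
The farthest pair is D–E with squared distance 392. The circle on this segment as diameter has centre (0, 0) and r² = 392/4 = 98.
Check A: distance² to centre = 45 ≤ 98, so it lies inside.
All remaining points lie in this disk, and no smaller disk contains both endpoints, so this is the minimum enclosing circle.
The points at distance exactly r from the centre are D, E — 2 points.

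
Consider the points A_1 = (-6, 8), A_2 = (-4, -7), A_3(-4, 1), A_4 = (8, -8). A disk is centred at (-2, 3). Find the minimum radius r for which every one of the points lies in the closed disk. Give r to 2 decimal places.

The required radius is the distance from (-2, 3) to the farthest point.
Squared distances: 41, 104, 8, 221.
Maximum is 221, attained at A_4.
r = √221 ≈ 14.87.

14.87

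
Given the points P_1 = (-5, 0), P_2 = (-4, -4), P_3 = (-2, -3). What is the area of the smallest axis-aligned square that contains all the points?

The bounding box has width 3 and height 4.
An axis-aligned square enclosing the set must have side ≥ max(width, height).
So the minimum side is max(3, 4) = 4.
Area = 4² = 16.

16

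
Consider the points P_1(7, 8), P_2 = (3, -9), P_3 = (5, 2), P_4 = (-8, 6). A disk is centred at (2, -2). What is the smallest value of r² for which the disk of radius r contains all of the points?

The required radius is the distance from (2, -2) to the farthest point.
Squared distances: 125, 50, 25, 164.
Maximum is 164, attained at P_4.

164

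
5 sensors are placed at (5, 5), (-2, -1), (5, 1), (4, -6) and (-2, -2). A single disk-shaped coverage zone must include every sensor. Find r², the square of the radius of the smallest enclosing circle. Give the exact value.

31.72

The minimum enclosing circle of a finite set is fixed by two of the points (as a diameter) or three (as a circumcircle).
The minimum enclosing circle is determined by three boundary points: (5, 5), (4, -6), (-2, -2).
Their circumcentre is (3.4, -0.4) with r² = 31.72.
The farthest remaining point (-2, -1) is at distance² 29.52 ≤ 31.72.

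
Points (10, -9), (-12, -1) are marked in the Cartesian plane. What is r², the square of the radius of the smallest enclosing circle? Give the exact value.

The smallest circle enclosing two points has them as diameter endpoints.
Centre = midpoint = (-1, -5); r² = |(10, -9)−(-12, -1)|²/4 = 548/4 = 137.

137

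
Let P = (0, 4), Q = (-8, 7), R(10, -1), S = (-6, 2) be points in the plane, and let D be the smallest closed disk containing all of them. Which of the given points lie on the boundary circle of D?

Q, R

A smallest enclosing disk is always determined by at most three of the input points on its boundary.
The farthest pair is Q–R with squared distance 388. The circle on this segment as diameter has centre (1, 3) and r² = 388/4 = 97.
Check P: distance² to centre = 2 ≤ 97, so it lies inside.
All remaining points lie in this disk, and no smaller disk contains both endpoints, so this is the minimum enclosing circle.
The points at distance exactly r from the centre are Q, R — 2 points.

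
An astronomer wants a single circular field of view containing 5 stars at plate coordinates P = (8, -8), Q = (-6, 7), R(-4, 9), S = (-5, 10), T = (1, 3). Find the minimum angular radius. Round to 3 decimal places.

The minimum enclosing circle of a finite set is fixed by two of the points (as a diameter) or three (as a circumcircle).
The farthest pair is P–S with squared distance 493. The circle on this segment as diameter has centre (1.5, 1) and r² = 493/4 = 123.25.
Check Q: distance² to centre = 92.25 ≤ 123.25, so it lies inside.
All remaining points lie in this disk, and no smaller disk contains both endpoints, so this is the minimum enclosing circle.
r = √(123.25) ≈ 11.102.

11.102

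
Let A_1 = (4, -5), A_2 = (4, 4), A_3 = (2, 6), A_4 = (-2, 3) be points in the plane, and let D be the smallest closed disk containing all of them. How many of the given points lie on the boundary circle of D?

A smallest enclosing disk is always determined by at most three of the input points on its boundary.
The farthest pair is A_1–A_3 with squared distance 125. The circle on this segment as diameter has centre (3, 0.5) and r² = 125/4 = 31.25.
Check A_2: distance² to centre = 13.25 ≤ 31.25, so it lies inside.
All remaining points lie in this disk, and no smaller disk contains both endpoints, so this is the minimum enclosing circle.
The points at distance exactly r from the centre are A_1, A_3, A_4 — 3 points.

3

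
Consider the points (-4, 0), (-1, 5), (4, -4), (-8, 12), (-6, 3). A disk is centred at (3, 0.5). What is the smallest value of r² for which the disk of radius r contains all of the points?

253.25

The required radius is the distance from (3, 0.5) to the farthest point.
Squared distances: 49.25, 36.25, 21.25, 253.25, 87.25.
Maximum is 253.25, attained at (-8, 12).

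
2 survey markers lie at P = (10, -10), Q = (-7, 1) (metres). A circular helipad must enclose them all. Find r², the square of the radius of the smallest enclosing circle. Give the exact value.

The smallest circle enclosing two points has them as diameter endpoints.
Centre = midpoint = (1.5, -4.5); r² = |PQ|²/4 = 410/4 = 102.5.

102.5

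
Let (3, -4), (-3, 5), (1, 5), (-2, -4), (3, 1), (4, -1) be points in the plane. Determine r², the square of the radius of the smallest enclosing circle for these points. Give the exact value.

By Welzl's lemma the MEC is supported by two points (diametrically opposite) or three points (on a circumcircle).
The farthest pair is (3, -4)–(-3, 5) with squared distance 117. The circle on this segment as diameter has centre (0, 0.5) and r² = 117/4 = 29.25.
Check (1, 5): distance² to centre = 21.25 ≤ 29.25, so it lies inside.
All remaining points lie in this disk, and no smaller disk contains both endpoints, so this is the minimum enclosing circle.

29.25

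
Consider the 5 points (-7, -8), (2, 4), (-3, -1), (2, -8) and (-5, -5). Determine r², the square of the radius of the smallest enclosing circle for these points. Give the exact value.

56.25

The farthest pair is (-7, -8)–(2, 4) with squared distance 225. The circle on this segment as diameter has centre (-2.5, -2) and r² = 225/4 = 56.25.
Check (-3, -1): distance² to centre = 1.25 ≤ 56.25, so it lies inside.
All remaining points lie in this disk, and no smaller disk contains both endpoints, so this is the minimum enclosing circle.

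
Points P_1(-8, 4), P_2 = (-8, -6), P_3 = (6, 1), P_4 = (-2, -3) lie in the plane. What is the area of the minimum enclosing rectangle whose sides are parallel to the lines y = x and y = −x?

178.5

In coordinates u = x + y, v = x − y the rectangle is axis-aligned; the map (x,y)→(u,v) scales areas by 2.
u-values: -4, -14, 7, -5; range = 7 − (-14) = 21.
v-values: -12, -2, 5, 1; range = 5 − (-12) = 17.
Area = (21 × 17) / 2 = 178.5.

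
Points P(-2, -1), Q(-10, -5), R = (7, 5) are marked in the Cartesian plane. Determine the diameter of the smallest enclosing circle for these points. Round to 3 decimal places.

19.723

Side lengths²: PQ² = 80, PR² = 117, QR² = 389.
Since QR² = 389 ≥ 117 + 80 = 197, the angle opposite QR is not acute, so the smallest enclosing circle has QR as diameter.
Centre = midpoint of QR = (-1.5, 0), r² = 389/4 = 97.25.
Diameter = 2r = 2√(97.25) ≈ 19.723.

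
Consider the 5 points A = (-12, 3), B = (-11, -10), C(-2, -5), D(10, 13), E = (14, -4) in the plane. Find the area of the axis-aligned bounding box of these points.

598

x ranges over [-12, 14], width 26.
y ranges over [-10, 13], height 23.
Area = 26 × 23 = 598.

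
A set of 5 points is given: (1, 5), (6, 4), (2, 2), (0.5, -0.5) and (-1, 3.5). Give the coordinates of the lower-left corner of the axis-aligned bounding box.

x-range [-1, 6], y-range [-0.5, 5].
The lower-left corner is (-1, -0.5).

(-1, -0.5)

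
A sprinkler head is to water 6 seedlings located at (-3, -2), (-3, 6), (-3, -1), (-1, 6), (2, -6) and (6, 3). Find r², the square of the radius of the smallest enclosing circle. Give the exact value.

A smallest enclosing disk is always determined by at most three of the input points on its boundary.
The minimum enclosing circle is determined by three boundary points: (-3, 6), (2, -6), (6, 3).
Their circumcentre is (5/62, 15/62) with r² = 81965/1922.
The farthest remaining point (-1, 6) is at distance² 65969/1922 ≤ 81965/1922.

81965/1922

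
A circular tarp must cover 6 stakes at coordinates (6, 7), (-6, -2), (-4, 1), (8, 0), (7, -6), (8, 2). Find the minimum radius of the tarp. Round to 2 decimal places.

The minimum enclosing circle of a finite set is fixed by two of the points (as a diameter) or three (as a circumcircle).
The minimum enclosing circle is determined by three boundary points: (6, 7), (-6, -2), (7, -6).
Their circumcentre is (39/22, 3/22) with r² = 15725/242.
The farthest remaining point (8, 2) is at distance² 10225/242 ≤ 15725/242.
r = √(15725/242) ≈ 8.06.

8.06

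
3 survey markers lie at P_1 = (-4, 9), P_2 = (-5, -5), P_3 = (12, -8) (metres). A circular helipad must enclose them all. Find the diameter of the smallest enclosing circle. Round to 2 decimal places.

Side lengths²: P_1P_2² = 197, P_1P_3² = 545, P_2P_3² = 298.
Since P_1P_3² = 545 ≥ 298 + 197 = 495, the angle opposite P_1P_3 is not acute, so the smallest enclosing circle has P_1P_3 as diameter.
Centre = midpoint of P_1P_3 = (4, 0.5), r² = 545/4 = 136.25.
Diameter = 2r = 2√(136.25) ≈ 23.35.

23.35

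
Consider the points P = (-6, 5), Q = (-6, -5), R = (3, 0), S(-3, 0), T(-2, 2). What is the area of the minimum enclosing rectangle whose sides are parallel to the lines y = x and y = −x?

In coordinates u = x + y, v = x − y the rectangle is axis-aligned; the map (x,y)→(u,v) scales areas by 2.
u-values: -1, -11, 3, -3, 0; range = 3 − (-11) = 14.
v-values: -11, -1, 3, -3, -4; range = 3 − (-11) = 14.
Area = (14 × 14) / 2 = 98.

98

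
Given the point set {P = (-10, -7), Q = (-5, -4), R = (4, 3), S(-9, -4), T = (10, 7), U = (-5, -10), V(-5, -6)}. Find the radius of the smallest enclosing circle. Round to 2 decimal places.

12.21

A smallest enclosing disk is always determined by at most three of the input points on its boundary.
The farthest pair is P–T with squared distance 596. The circle on this segment as diameter has centre (0, 0) and r² = 596/4 = 149.
Check Q: distance² to centre = 41 ≤ 149, so it lies inside.
All remaining points lie in this disk, and no smaller disk contains both endpoints, so this is the minimum enclosing circle.
r = √149 ≈ 12.21.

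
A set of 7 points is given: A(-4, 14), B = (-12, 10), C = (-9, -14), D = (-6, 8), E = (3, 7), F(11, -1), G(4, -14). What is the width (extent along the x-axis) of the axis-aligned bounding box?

max x = 11, min x = -12, so width = 23.

23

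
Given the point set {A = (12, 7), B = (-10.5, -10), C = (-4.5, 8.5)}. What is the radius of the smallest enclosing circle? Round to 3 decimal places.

Side lengths²: AB² = 795.25, AC² = 274.5, BC² = 378.25.
Since AB² = 795.25 ≥ 378.25 + 274.5 = 652.75, the angle opposite AB is not acute, so the smallest enclosing circle has AB as diameter.
Centre = midpoint of AB = (0.75, -1.5), r² = 795.25/4 = 198.8125.
r = √(198.8125) ≈ 14.100.

14.100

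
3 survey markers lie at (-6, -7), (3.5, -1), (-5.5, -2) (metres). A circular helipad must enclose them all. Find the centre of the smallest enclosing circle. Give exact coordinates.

Call the three points A, B, C in the order given.
Side lengths²: AB² = 126.25, AC² = 25.25, BC² = 82.
Since AB² = 126.25 ≥ 82 + 25.25 = 107.25, the angle opposite AB is not acute, so the smallest enclosing circle has AB as diameter.
Centre = midpoint of AB = (-1.25, -4), r² = 126.25/4 = 31.5625.
Centre = (-1.25, -4).

(-1.25, -4)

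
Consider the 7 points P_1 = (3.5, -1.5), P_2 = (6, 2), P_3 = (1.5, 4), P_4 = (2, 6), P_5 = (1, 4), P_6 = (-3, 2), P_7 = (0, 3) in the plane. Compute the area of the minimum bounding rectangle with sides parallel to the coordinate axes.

67.5

x ranges over [-3, 6], width 9.
y ranges over [-1.5, 6], height 7.5.
Area = 9 × 7.5 = 67.5.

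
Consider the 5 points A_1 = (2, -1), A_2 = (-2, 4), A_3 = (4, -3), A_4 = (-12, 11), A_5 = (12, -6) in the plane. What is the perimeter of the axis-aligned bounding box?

82

Width = max x − min x = 12 − (-12) = 24.
Height = max y − min y = 11 − (-6) = 17.
Perimeter = 2(24 + 17) = 82.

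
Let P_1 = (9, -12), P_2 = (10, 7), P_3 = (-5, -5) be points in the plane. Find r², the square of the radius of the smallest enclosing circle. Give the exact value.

37105/338

Side lengths²: P_1P_2² = 362, P_1P_3² = 245, P_2P_3² = 369.
Since P_2P_3² = 369 < 362 + 245 = 607, the triangle is acute, so the smallest enclosing circle is the circumcircle.
Circumcentre = (133/26, -59/26), r² = 37105/338.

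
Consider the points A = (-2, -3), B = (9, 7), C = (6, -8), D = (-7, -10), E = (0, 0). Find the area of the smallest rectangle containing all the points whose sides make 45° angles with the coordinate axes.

231

In coordinates u = x + y, v = x − y the rectangle is axis-aligned; the map (x,y)→(u,v) scales areas by 2.
u-values: -5, 16, -2, -17, 0; range = 16 − (-17) = 33.
v-values: 1, 2, 14, 3, 0; range = 14 − 0 = 14.
Area = (33 × 14) / 2 = 231.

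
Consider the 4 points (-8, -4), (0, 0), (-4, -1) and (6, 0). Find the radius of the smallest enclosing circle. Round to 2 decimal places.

A smallest enclosing disk is always determined by at most three of the input points on its boundary.
The farthest pair is (-8, -4)–(6, 0) with squared distance 212. The circle on this segment as diameter has centre (-1, -2) and r² = 212/4 = 53.
Check (0, 0): distance² to centre = 5 ≤ 53, so it lies inside.
All remaining points lie in this disk, and no smaller disk contains both endpoints, so this is the minimum enclosing circle.
r = √53 ≈ 7.28.

7.28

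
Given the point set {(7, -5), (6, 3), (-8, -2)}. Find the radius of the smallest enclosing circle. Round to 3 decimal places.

7.835

Call the three points A, B, C in the order given.
Side lengths²: AB² = 65, AC² = 234, BC² = 221.
Since AC² = 234 < 221 + 65 = 286, the triangle is acute, so the smallest enclosing circle is the circumcircle.
Circumcentre = (-1/6, -11/6), r² = 1105/18.
r = √(1105/18) ≈ 7.835.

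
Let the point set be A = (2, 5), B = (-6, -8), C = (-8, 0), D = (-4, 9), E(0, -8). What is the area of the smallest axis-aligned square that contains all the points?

289

The bounding box has width 10 and height 17.
An axis-aligned square enclosing the set must have side ≥ max(width, height).
So the minimum side is max(10, 17) = 17.
Area = 17² = 289.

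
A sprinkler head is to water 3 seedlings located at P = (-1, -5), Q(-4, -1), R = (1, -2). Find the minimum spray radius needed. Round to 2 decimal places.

2.70

Side lengths²: PQ² = 25, PR² = 13, QR² = 26.
Since QR² = 26 < 25 + 13 = 38, the triangle is acute, so the smallest enclosing circle is the circumcircle.
Circumcentre = (-57/34, -81/34), r² = 4225/578.
r = √(4225/578) ≈ 2.70.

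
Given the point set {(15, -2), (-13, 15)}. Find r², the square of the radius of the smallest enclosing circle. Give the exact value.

268.25

The smallest circle enclosing two points has them as diameter endpoints.
Centre = midpoint = (1, 6.5); r² = |(15, -2)−(-13, 15)|²/4 = 1073/4 = 268.25.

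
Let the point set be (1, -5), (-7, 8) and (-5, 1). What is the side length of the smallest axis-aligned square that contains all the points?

13

The bounding box has width 8 and height 13.
An axis-aligned square enclosing the set must have side ≥ max(width, height).
So the minimum side is max(8, 13) = 13.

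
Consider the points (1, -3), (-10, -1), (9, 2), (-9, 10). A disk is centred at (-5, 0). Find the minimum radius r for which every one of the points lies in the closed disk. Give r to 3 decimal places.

14.142

The required radius is the distance from (-5, 0) to the farthest point.
Squared distances: 45, 26, 200, 116.
Maximum is 200, attained at (9, 2).
r = √200 ≈ 14.142.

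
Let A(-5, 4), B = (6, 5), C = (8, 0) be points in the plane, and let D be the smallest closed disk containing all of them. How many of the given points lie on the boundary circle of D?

2

Side lengths²: AB² = 122, AC² = 185, BC² = 29.
Since AC² = 185 ≥ 122 + 29 = 151, the angle opposite AC is not acute, so the smallest enclosing circle has AC as diameter.
Centre = midpoint of AC = (1.5, 2), r² = 185/4 = 46.25.
The points at distance exactly r from the centre are A, C — 2 points.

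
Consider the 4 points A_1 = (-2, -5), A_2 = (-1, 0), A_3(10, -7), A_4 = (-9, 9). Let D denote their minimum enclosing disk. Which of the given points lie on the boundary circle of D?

The farthest pair is A_3–A_4 with squared distance 617. The circle on this segment as diameter has centre (0.5, 1) and r² = 617/4 = 154.25.
Check A_1: distance² to centre = 42.25 ≤ 154.25, so it lies inside.
All remaining points lie in this disk, and no smaller disk contains both endpoints, so this is the minimum enclosing circle.
The points at distance exactly r from the centre are A_3, A_4 — 2 points.

A_3, A_4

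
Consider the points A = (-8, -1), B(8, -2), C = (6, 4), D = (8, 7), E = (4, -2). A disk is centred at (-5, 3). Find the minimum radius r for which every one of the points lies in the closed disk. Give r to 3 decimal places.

13.928

The required radius is the distance from (-5, 3) to the farthest point.
Squared distances: 25, 194, 122, 185, 106.
Maximum is 194, attained at B.
r = √194 ≈ 13.928.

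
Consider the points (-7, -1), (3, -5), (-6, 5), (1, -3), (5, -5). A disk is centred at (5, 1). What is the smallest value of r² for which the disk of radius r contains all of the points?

148

The required radius is the distance from (5, 1) to the farthest point.
Squared distances: 148, 40, 137, 32, 36.
Maximum is 148, attained at (-7, -1).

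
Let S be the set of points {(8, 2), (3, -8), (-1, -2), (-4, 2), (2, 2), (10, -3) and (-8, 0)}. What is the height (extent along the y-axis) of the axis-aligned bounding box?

max y = 2, min y = -8, so height = 10.

10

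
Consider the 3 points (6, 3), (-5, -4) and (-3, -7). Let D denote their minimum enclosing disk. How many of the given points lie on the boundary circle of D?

Call the three points A, B, C in the order given.
Side lengths²: AB² = 170, AC² = 181, BC² = 13.
Since AC² = 181 < 170 + 13 = 183, the triangle is acute, so the smallest enclosing circle is the circumcircle.
Circumcentre = (131/94, -179/94), r² = 200005/4418.
The points at distance exactly r from the centre are (6, 3), (-5, -4), (-3, -7) — 3 points.

3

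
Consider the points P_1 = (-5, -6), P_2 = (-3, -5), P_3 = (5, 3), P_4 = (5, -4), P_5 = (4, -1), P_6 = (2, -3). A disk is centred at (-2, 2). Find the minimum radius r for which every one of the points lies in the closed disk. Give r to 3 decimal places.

The required radius is the distance from (-2, 2) to the farthest point.
Squared distances: 73, 50, 50, 85, 45, 41.
Maximum is 85, attained at P_4.
r = √85 ≈ 9.220.

9.220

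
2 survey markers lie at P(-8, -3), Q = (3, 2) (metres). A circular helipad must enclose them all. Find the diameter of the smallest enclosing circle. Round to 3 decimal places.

The smallest circle enclosing two points has them as diameter endpoints.
Centre = midpoint = (-2.5, -0.5); r² = |PQ|²/4 = 146/4 = 36.5.
Diameter = 2r = 2√(36.5) ≈ 12.083.

12.083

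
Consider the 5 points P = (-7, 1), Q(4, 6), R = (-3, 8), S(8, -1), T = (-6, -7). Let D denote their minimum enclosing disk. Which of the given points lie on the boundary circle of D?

The minimum enclosing circle is determined by three boundary points: R, S, T.
Their circumcentre is (-0.59375, -0.28125) with r² = 74.369140625.
The farthest remaining point Q is at distance² 60.556640625 ≤ 74.369140625.
The points at distance exactly r from the centre are R, S, T — 3 points.

R, S, T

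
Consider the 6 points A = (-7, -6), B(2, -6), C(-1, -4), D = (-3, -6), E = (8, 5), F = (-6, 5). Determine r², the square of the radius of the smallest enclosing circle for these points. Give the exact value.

86.5

By Welzl's lemma the MEC is supported by two points (diametrically opposite) or three points (on a circumcircle).
The farthest pair is A–E with squared distance 346. The circle on this segment as diameter has centre (0.5, -0.5) and r² = 346/4 = 86.5.
Check B: distance² to centre = 32.5 ≤ 86.5, so it lies inside.
All remaining points lie in this disk, and no smaller disk contains both endpoints, so this is the minimum enclosing circle.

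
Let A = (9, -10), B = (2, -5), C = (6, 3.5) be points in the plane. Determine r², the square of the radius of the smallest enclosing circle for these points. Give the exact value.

Side lengths²: AB² = 74, AC² = 191.25, BC² = 88.25.
Since AC² = 191.25 ≥ 88.25 + 74 = 162.25, the angle opposite AC is not acute, so the smallest enclosing circle has AC as diameter.
Centre = midpoint of AC = (7.5, -3.25), r² = 191.25/4 = 47.8125.

47.8125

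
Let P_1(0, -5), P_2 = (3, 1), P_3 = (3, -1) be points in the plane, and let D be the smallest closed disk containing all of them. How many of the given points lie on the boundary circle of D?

Side lengths²: P_1P_2² = 45, P_1P_3² = 25, P_2P_3² = 4.
Since P_1P_2² = 45 ≥ 25 + 4 = 29, the angle opposite P_1P_2 is not acute, so the smallest enclosing circle has P_1P_2 as diameter.
Centre = midpoint of P_1P_2 = (1.5, -2), r² = 45/4 = 11.25.
The points at distance exactly r from the centre are P_1, P_2 — 2 points.

2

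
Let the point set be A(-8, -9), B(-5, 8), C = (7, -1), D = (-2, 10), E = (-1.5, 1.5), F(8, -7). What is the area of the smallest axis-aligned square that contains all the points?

The bounding box has width 16 and height 19.
An axis-aligned square enclosing the set must have side ≥ max(width, height).
So the minimum side is max(16, 19) = 19.
Area = 19² = 361.

361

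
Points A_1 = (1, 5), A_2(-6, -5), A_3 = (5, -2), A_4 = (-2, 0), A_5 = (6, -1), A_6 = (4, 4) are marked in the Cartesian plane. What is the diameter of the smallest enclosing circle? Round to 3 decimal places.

The minimum enclosing circle of a finite set is fixed by two of the points (as a diameter) or three (as a circumcircle).
The minimum enclosing circle is determined by three boundary points: A_2, A_5, A_6.
Their circumcentre is (-25/34, -27/34) with r² = 26245/578.
The farthest remaining point A_1 is at distance² 21145/578 ≤ 26245/578.
Diameter = 2r = 2√(26245/578) ≈ 13.477.

13.477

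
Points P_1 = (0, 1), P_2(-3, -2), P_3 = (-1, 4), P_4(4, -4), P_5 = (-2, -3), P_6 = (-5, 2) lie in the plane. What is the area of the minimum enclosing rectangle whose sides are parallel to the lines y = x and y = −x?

60

In coordinates u = x + y, v = x − y the rectangle is axis-aligned; the map (x,y)→(u,v) scales areas by 2.
u-values: 1, -5, 3, 0, -5, -3; range = 3 − (-5) = 8.
v-values: -1, -1, -5, 8, 1, -7; range = 8 − (-7) = 15.
Area = (8 × 15) / 2 = 60.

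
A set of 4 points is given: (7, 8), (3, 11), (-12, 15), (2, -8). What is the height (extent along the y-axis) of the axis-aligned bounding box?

max y = 15, min y = -8, so height = 23.

23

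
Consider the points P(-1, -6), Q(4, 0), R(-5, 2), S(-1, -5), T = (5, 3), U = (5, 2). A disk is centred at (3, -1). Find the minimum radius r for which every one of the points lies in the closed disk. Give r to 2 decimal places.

The required radius is the distance from (3, -1) to the farthest point.
Squared distances: 41, 2, 73, 32, 20, 13.
Maximum is 73, attained at R.
r = √73 ≈ 8.54.

8.54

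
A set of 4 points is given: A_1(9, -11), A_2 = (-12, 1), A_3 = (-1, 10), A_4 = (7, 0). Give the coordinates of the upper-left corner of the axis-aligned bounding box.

(-12, 10)

x-range [-12, 9], y-range [-11, 10].
The upper-left corner is (-12, 10).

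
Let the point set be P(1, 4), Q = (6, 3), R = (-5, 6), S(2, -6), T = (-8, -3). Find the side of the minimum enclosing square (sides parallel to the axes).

14

The bounding box has width 14 and height 12.
An axis-aligned square enclosing the set must have side ≥ max(width, height).
So the minimum side is max(14, 12) = 14.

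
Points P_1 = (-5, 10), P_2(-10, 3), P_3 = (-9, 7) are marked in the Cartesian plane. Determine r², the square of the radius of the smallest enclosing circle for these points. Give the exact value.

Side lengths²: P_1P_2² = 74, P_1P_3² = 25, P_2P_3² = 17.
Since P_1P_2² = 74 ≥ 25 + 17 = 42, the angle opposite P_1P_2 is not acute, so the smallest enclosing circle has P_1P_2 as diameter.
Centre = midpoint of P_1P_2 = (-7.5, 6.5), r² = 74/4 = 18.5.

18.5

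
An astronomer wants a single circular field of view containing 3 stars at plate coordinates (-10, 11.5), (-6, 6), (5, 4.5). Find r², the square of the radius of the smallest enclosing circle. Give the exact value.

68.5

Call the three points A, B, C in the order given.
Side lengths²: AB² = 46.25, AC² = 274, BC² = 123.25.
Since AC² = 274 ≥ 123.25 + 46.25 = 169.5, the angle opposite AC is not acute, so the smallest enclosing circle has AC as diameter.
Centre = midpoint of AC = (-2.5, 8), r² = 274/4 = 68.5.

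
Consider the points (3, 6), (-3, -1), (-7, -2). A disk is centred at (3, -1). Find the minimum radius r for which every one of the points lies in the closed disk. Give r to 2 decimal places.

10.05

The required radius is the distance from (3, -1) to the farthest point.
Squared distances: 49, 36, 101.
Maximum is 101, attained at (-7, -2).
r = √101 ≈ 10.05.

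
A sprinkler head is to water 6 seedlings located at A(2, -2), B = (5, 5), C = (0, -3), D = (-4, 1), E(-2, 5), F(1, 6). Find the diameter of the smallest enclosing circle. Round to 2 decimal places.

By Welzl's lemma the MEC is supported by two points (diametrically opposite) or three points (on a circumcircle).
The minimum enclosing circle is determined by three boundary points: B, C, D.
Their circumcentre is (25/26, 51/26) with r² = 8633/338.
The farthest remaining point E is at distance² 6085/338 ≤ 8633/338.
Diameter = 2r = 2√(8633/338) ≈ 10.11.

10.11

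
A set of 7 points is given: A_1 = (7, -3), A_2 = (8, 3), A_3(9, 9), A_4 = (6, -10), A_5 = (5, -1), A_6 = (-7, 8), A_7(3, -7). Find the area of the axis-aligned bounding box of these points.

x ranges over [-7, 9], width 16.
y ranges over [-10, 9], height 19.
Area = 16 × 19 = 304.

304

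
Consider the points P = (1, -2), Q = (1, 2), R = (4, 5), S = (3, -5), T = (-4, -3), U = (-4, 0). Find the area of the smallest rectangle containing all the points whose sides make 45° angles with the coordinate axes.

In coordinates u = x + y, v = x − y the rectangle is axis-aligned; the map (x,y)→(u,v) scales areas by 2.
u-values: -1, 3, 9, -2, -7, -4; range = 9 − (-7) = 16.
v-values: 3, -1, -1, 8, -1, -4; range = 8 − (-4) = 12.
Area = (16 × 12) / 2 = 96.

96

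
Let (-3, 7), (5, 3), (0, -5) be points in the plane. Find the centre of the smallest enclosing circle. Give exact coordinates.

(-13/14, 8/7)

Call the three points A, B, C in the order given.
Side lengths²: AB² = 80, AC² = 153, BC² = 89.
Since AC² = 153 < 89 + 80 = 169, the triangle is acute, so the smallest enclosing circle is the circumcircle.
Circumcentre = (-13/14, 8/7), r² = 7565/196.
Centre = (-13/14, 8/7).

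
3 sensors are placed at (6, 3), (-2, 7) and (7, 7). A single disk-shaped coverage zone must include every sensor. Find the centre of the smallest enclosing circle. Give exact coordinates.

(2.5, 6)

Call the three points A, B, C in the order given.
Side lengths²: AB² = 80, AC² = 17, BC² = 81.
Since BC² = 81 < 80 + 17 = 97, the triangle is acute, so the smallest enclosing circle is the circumcircle.
Circumcentre = (2.5, 6), r² = 21.25.
Centre = (2.5, 6).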